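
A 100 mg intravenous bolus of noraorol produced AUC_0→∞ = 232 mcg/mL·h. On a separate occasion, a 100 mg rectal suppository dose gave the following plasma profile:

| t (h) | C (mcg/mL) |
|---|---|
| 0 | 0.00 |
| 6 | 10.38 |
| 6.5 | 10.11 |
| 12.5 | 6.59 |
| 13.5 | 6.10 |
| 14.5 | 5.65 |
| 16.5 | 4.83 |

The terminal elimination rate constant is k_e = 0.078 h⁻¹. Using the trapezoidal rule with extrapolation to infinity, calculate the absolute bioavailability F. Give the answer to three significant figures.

F = 0.737

Trapezoidal AUC_0→16.5 (rectal suppository):
  [0→6]: (0.00+10.38)/2 × 6 = 31.14
  [6→6.5]: (10.38+10.11)/2 × 0.5 = 5.1225
  [6.5→12.5]: (10.11+6.59)/2 × 6 = 50.1
  [12.5→13.5]: (6.59+6.10)/2 × 1 = 6.345
  [13.5→14.5]: (6.10+5.65)/2 × 1 = 5.875
  [14.5→16.5]: (5.65+4.83)/2 × 2 = 10.48
  Sum = 109.0625 mcg/mL·h
Tail: C_last/k_e = 4.83/0.078 = 61.923
AUC_0→∞ (rectal suppository) = 109.0625 + 61.923 = 170.9855 mcg/mL·h
F = (AUC_ev/D_ev)/(AUC_iv/D_iv) = (170.9855/100)/(232/100) = 1.709855/2.32 = 0.7370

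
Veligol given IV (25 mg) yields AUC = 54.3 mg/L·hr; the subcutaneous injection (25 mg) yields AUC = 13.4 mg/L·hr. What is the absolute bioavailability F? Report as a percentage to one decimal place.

F = (AUC_ev / D_ev) / (AUC_iv / D_iv)
  = (13.4/25) / (54.3/25)
  = 0.536 / 2.172 = 0.2468
  = 24.68%

F = 24.7%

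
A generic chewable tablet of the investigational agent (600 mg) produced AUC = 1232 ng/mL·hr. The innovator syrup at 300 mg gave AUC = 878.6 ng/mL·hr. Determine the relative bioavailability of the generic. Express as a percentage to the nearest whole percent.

F_rel = (AUC_test/D_test) / (AUC_ref/D_ref)
      = (1232/600) / (878.6/300)
      = 2.05333 / 2.92867 = 0.7011 = 70.11%

F_rel = 70%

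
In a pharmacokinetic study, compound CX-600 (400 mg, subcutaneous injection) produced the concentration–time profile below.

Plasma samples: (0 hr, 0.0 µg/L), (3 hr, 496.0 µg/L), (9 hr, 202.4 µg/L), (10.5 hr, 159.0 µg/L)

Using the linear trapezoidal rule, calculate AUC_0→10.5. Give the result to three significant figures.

Trapezoidal AUC_0→10.5:
  [0→3]: (0.0+496.0)/2 × 3 = 744.0
  [3→9]: (496.0+202.4)/2 × 6 = 2095.2
  [9→10.5]: (202.4+159.0)/2 × 1.5 = 271.05
  Sum = 3110.25 µg/L·hr

AUC = 3110 µg/L·hr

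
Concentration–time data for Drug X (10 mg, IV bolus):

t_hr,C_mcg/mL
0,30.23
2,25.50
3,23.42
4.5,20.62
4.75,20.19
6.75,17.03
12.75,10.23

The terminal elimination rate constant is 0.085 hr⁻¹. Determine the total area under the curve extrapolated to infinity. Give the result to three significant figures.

AUC = 358 mcg/mL·hr

Trapezoidal AUC_0→12.75:
  [0→2]: (30.23+25.50)/2 × 2 = 55.73
  [2→3]: (25.50+23.42)/2 × 1 = 24.46
  [3→4.5]: (23.42+20.62)/2 × 1.5 = 33.03
  [4.5→4.75]: (20.62+20.19)/2 × 0.25 = 5.10125
  [4.75→6.75]: (20.19+17.03)/2 × 2 = 37.22
  [6.75→12.75]: (17.03+10.23)/2 × 6 = 81.78
  Sum = 237.32125 mcg/mL·hr
Extrapolated tail: C_last / k_e = 10.23 / 0.085 = 120.353
AUC_0→∞ = 237.32125 + 120.353 = 357.67425 mcg/mL·hr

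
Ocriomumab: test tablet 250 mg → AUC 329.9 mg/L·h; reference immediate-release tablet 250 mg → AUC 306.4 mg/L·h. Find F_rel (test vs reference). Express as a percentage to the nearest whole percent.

F_rel = 108%

F_rel = (AUC_test/D_test) / (AUC_ref/D_ref)
      = (329.9/250) / (306.4/250)
      = 1.3196 / 1.2256 = 1.0767 = 107.67%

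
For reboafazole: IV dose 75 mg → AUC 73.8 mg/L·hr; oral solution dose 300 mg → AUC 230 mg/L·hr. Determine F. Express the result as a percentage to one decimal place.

F = 77.9%

F = (AUC_ev / D_ev) / (AUC_iv / D_iv)
  = (230/300) / (73.8/75)
  = 0.766667 / 0.984 = 0.7791
  = 77.91%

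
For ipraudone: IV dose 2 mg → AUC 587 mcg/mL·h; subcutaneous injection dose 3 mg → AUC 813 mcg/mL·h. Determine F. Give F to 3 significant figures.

F = 0.923

F = (AUC_ev / D_ev) / (AUC_iv / D_iv)
  = (813/3) / (587/2)
  = 271 / 293.5 = 0.9233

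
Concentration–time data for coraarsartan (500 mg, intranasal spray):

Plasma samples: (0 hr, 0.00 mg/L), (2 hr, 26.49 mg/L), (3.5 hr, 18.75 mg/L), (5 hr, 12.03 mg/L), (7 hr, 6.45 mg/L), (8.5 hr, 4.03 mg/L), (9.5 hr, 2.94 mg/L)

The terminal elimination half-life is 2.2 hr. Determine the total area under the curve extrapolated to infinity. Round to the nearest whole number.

Trapezoidal AUC_0→9.5:
  [0→2]: (0.00+26.49)/2 × 2 = 26.49
  [2→3.5]: (26.49+18.75)/2 × 1.5 = 33.93
  [3.5→5]: (18.75+12.03)/2 × 1.5 = 23.085
  [5→7]: (12.03+6.45)/2 × 2 = 18.48
  [7→8.5]: (6.45+4.03)/2 × 1.5 = 7.86
  [8.5→9.5]: (4.03+2.94)/2 × 1 = 3.485
  Sum = 113.33 mg/L·hr
k_e = ln2 / t½ = 0.693147 / 2.2 = 0.3151 hr^-1
Extrapolated tail: C_last / k_e = 2.94 / 0.3151 = 9.330
AUC_0→∞ = 113.33 + 9.330 = 122.66 mg/L·hr

AUC = 123 mg/L·hr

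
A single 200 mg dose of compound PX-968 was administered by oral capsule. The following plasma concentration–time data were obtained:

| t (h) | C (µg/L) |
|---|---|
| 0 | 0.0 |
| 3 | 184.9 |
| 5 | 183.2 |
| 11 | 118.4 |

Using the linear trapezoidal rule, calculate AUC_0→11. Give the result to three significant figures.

Trapezoidal AUC_0→11:
  [0→3]: (0.0+184.9)/2 × 3 = 277.35
  [3→5]: (184.9+183.2)/2 × 2 = 368.1
  [5→11]: (183.2+118.4)/2 × 6 = 904.8
  Sum = 1550.25 µg/L·h

AUC = 1550 µg/L·h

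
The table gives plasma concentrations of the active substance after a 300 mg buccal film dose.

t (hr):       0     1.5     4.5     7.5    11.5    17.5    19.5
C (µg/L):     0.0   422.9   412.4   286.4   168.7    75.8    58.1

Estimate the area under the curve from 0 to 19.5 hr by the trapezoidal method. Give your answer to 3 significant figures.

AUC = 4400 µg/L·hr

Trapezoidal AUC_0→19.5:
  [0→1.5]: (0.0+422.9)/2 × 1.5 = 317.175
  [1.5→4.5]: (422.9+412.4)/2 × 3 = 1252.95
  [4.5→7.5]: (412.4+286.4)/2 × 3 = 1048.2
  [7.5→11.5]: (286.4+168.7)/2 × 4 = 910.2
  [11.5→17.5]: (168.7+75.8)/2 × 6 = 733.5
  [17.5→19.5]: (75.8+58.1)/2 × 2 = 133.9
  Sum = 4395.925 µg/L·hr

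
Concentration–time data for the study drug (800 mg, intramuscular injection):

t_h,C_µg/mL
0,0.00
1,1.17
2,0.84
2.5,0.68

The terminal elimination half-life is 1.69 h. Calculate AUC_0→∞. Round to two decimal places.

AUC = 3.63 µg/mL·h

Trapezoidal AUC_0→2.5:
  [0→1]: (0.00+1.17)/2 × 1 = 0.585
  [1→2]: (1.17+0.84)/2 × 1 = 1.005
  [2→2.5]: (0.84+0.68)/2 × 0.5 = 0.38
  Sum = 1.97 µg/mL·h
k_e = ln2 / t½ = 0.693147 / 1.69 = 0.4101 h^-1
Extrapolated tail: C_last / k_e = 0.68 / 0.4101 = 1.658
AUC_0→∞ = 1.97 + 1.658 = 3.628 µg/mL·h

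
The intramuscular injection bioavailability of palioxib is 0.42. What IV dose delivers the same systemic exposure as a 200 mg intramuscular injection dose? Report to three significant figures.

Systemic exposure from an extravascular dose = F × D_ev, so the equivalent IV dose is F × D_ev.
D_iv = F × D_ev = 0.42 × 200 = 84 mg

D_iv = 84.0 mg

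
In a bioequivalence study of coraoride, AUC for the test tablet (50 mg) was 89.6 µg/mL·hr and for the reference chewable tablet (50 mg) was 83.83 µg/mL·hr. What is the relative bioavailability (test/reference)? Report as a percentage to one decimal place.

F_rel = 106.9%

F_rel = (AUC_test/D_test) / (AUC_ref/D_ref)
      = (89.6/50) / (83.83/50)
      = 1.792 / 1.6766 = 1.0688 = 106.88%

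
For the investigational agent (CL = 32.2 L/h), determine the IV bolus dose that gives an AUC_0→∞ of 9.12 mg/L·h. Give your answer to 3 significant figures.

Dose_iv = CL × AUC_0→∞
     = 32.2 × 9.12 = 293.664 mg

Dose = 294 mg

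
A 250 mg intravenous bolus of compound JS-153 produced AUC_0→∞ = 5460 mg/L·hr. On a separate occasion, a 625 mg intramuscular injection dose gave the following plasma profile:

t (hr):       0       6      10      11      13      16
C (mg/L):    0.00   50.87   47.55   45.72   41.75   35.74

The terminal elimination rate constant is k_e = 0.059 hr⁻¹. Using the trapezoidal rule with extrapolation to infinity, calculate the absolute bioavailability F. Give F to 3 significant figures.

F = 0.0883

Trapezoidal AUC_0→16 (intramuscular injection):
  [0→6]: (0.00+50.87)/2 × 6 = 152.61
  [6→10]: (50.87+47.55)/2 × 4 = 196.84
  [10→11]: (47.55+45.72)/2 × 1 = 46.635
  [11→13]: (45.72+41.75)/2 × 2 = 87.47
  [13→16]: (41.75+35.74)/2 × 3 = 116.235
  Sum = 599.79 mg/L·hr
Tail: C_last/k_e = 35.74/0.059 = 605.763
AUC_0→∞ (intramuscular injection) = 599.79 + 605.763 = 1205.553 mg/L·hr
F = (AUC_ev/D_ev)/(AUC_iv/D_iv) = (1205.553/625)/(5460/250) = 1.9288848/21.84 = 0.0883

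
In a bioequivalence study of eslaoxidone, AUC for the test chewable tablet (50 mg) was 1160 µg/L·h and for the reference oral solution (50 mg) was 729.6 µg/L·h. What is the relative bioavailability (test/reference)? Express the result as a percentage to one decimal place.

F_rel = 159.0%

F_rel = (AUC_test/D_test) / (AUC_ref/D_ref)
      = (1160/50) / (729.6/50)
      = 23.2 / 14.592 = 1.5899 = 158.99%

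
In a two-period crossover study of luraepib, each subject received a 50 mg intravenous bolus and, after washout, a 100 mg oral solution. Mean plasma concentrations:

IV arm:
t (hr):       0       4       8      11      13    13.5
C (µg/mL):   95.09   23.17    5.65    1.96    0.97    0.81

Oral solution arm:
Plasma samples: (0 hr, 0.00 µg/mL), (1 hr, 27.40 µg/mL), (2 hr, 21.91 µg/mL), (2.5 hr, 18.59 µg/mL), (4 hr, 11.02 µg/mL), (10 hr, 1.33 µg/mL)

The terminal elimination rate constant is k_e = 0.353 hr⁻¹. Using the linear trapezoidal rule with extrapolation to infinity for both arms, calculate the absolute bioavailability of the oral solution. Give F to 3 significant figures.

Trapezoidal AUC_0→13.5 (IV):
  [0→4]: (95.09+23.17)/2 × 4 = 236.52
  [4→8]: (23.17+5.65)/2 × 4 = 57.64
  [8→11]: (5.65+1.96)/2 × 3 = 11.415
  [11→13]: (1.96+0.97)/2 × 2 = 2.93
  [13→13.5]: (0.97+0.81)/2 × 0.5 = 0.445
  Sum = 308.95 µg/mL·hr
IV tail: 0.81/0.353 = 2.295; AUC_iv,0→∞ = 308.95 + 2.295 = 311.245 µg/mL·hr
Trapezoidal AUC_0→10 (oral solution):
  [0→1]: (0.00+27.40)/2 × 1 = 13.7
  [1→2]: (27.40+21.91)/2 × 1 = 24.655
  [2→2.5]: (21.91+18.59)/2 × 0.5 = 10.125
  [2.5→4]: (18.59+11.02)/2 × 1.5 = 22.2075
  [4→10]: (11.02+1.33)/2 × 6 = 37.05
  Sum = 107.7375 µg/mL·hr
oral solution tail: 1.33/0.353 = 3.768; AUC_ev,0→∞ = 107.7375 + 3.768 = 111.5055 µg/mL·hr
F = (AUC_ev/D_ev)/(AUC_iv/D_iv) = (111.5055/100)/(311.245/50) = 1.115055/6.2249 = 0.1791

F = 0.179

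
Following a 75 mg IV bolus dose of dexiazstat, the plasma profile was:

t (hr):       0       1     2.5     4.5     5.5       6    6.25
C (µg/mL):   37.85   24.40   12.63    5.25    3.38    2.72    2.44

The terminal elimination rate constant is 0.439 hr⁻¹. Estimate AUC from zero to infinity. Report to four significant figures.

AUC = 88.82 µg/mL·hr

Trapezoidal AUC_0→6.25:
  [0→1]: (37.85+24.40)/2 × 1 = 31.125
  [1→2.5]: (24.40+12.63)/2 × 1.5 = 27.7725
  [2.5→4.5]: (12.63+5.25)/2 × 2 = 17.88
  [4.5→5.5]: (5.25+3.38)/2 × 1 = 4.315
  [5.5→6]: (3.38+2.72)/2 × 0.5 = 1.525
  [6→6.25]: (2.72+2.44)/2 × 0.25 = 0.645
  Sum = 83.2625 µg/mL·hr
Extrapolated tail: C_last / k_e = 2.44 / 0.439 = 5.558
AUC_0→∞ = 83.2625 + 5.558 = 88.8205 µg/mL·hr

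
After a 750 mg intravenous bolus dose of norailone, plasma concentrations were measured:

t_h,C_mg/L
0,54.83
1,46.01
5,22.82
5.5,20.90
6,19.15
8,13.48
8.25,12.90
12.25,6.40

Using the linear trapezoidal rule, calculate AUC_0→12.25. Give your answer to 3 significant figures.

AUC = 284 mg/L·h

Trapezoidal AUC_0→12.25:
  [0→1]: (54.83+46.01)/2 × 1 = 50.42
  [1→5]: (46.01+22.82)/2 × 4 = 137.66
  [5→5.5]: (22.82+20.90)/2 × 0.5 = 10.93
  [5.5→6]: (20.90+19.15)/2 × 0.5 = 10.0125
  [6→8]: (19.15+13.48)/2 × 2 = 32.63
  [8→8.25]: (13.48+12.90)/2 × 0.25 = 3.2975
  [8.25→12.25]: (12.90+6.40)/2 × 4 = 38.6
  Sum = 283.55 mg/L·h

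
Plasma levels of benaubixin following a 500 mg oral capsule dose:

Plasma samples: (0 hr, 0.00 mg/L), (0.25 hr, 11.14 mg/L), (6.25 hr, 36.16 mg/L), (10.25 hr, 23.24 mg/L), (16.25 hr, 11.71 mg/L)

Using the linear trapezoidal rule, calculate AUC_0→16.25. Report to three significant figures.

AUC = 367 mg/L·hr

Trapezoidal AUC_0→16.25:
  [0→0.25]: (0.00+11.14)/2 × 0.25 = 1.3925
  [0.25→6.25]: (11.14+36.16)/2 × 6 = 141.9
  [6.25→10.25]: (36.16+23.24)/2 × 4 = 118.8
  [10.25→16.25]: (23.24+11.71)/2 × 6 = 104.85
  Sum = 366.9425 mg/L·hr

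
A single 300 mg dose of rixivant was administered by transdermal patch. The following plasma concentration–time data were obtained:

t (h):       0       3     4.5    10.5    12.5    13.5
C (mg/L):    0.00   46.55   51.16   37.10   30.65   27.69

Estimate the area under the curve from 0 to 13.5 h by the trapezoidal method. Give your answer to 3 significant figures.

AUC = 505 mg/L·h

Trapezoidal AUC_0→13.5:
  [0→3]: (0.00+46.55)/2 × 3 = 69.825
  [3→4.5]: (46.55+51.16)/2 × 1.5 = 73.2825
  [4.5→10.5]: (51.16+37.10)/2 × 6 = 264.78
  [10.5→12.5]: (37.10+30.65)/2 × 2 = 67.75
  [12.5→13.5]: (30.65+27.69)/2 × 1 = 29.17
  Sum = 504.8075 mg/L·h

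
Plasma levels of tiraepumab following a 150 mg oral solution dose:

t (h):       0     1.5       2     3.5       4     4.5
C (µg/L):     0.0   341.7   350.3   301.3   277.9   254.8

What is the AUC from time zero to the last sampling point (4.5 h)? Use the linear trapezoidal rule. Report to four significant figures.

Trapezoidal AUC_0→4.5:
  [0→1.5]: (0.0+341.7)/2 × 1.5 = 256.275
  [1.5→2]: (341.7+350.3)/2 × 0.5 = 173.0
  [2→3.5]: (350.3+301.3)/2 × 1.5 = 488.7
  [3.5→4]: (301.3+277.9)/2 × 0.5 = 144.8
  [4→4.5]: (277.9+254.8)/2 × 0.5 = 133.175
  Sum = 1195.95 µg/L·h

AUC = 1196 µg/L·h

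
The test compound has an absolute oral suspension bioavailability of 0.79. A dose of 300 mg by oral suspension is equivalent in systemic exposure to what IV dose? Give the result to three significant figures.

Systemic exposure from an extravascular dose = F × D_ev, so the equivalent IV dose is F × D_ev.
D_iv = F × D_ev = 0.79 × 300 = 237 mg

D_iv = 237 mg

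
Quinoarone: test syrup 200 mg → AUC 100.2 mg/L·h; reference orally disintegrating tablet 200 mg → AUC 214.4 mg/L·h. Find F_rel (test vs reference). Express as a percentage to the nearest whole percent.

F_rel = (AUC_test/D_test) / (AUC_ref/D_ref)
      = (100.2/200) / (214.4/200)
      = 0.501 / 1.072 = 0.4674 = 46.74%

F_rel = 47%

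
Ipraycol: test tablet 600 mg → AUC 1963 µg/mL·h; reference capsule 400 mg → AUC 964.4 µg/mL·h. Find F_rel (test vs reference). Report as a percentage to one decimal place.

F_rel = 135.7%

F_rel = (AUC_test/D_test) / (AUC_ref/D_ref)
      = (1963/600) / (964.4/400)
      = 3.27167 / 2.411 = 1.3570 = 135.70%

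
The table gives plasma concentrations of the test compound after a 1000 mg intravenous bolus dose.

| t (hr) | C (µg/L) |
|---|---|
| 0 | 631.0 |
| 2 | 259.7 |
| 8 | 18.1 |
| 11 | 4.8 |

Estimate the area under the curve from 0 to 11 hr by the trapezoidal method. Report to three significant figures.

Trapezoidal AUC_0→11:
  [0→2]: (631.0+259.7)/2 × 2 = 890.7
  [2→8]: (259.7+18.1)/2 × 6 = 833.4
  [8→11]: (18.1+4.8)/2 × 3 = 34.35
  Sum = 1758.45 µg/L·hr

AUC = 1760 µg/L·hr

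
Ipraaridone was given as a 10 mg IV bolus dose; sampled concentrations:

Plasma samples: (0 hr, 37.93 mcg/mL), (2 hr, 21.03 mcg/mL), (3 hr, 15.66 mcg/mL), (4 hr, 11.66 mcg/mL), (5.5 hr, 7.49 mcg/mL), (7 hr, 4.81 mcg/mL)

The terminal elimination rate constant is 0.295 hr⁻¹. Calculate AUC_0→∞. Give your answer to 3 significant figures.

Trapezoidal AUC_0→7:
  [0→2]: (37.93+21.03)/2 × 2 = 58.96
  [2→3]: (21.03+15.66)/2 × 1 = 18.345
  [3→4]: (15.66+11.66)/2 × 1 = 13.66
  [4→5.5]: (11.66+7.49)/2 × 1.5 = 14.3625
  [5.5→7]: (7.49+4.81)/2 × 1.5 = 9.225
  Sum = 114.5525 mcg/mL·hr
Extrapolated tail: C_last / k_e = 4.81 / 0.295 = 16.305
AUC_0→∞ = 114.5525 + 16.305 = 130.8575 mcg/mL·hr

AUC = 131 mcg/mL·hr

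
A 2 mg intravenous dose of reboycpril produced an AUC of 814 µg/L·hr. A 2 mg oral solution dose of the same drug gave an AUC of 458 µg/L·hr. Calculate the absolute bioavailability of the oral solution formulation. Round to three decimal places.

F = 0.563

F = (AUC_ev / D_ev) / (AUC_iv / D_iv)
  = (458/2) / (814/2)
  = 229 / 407 = 0.5627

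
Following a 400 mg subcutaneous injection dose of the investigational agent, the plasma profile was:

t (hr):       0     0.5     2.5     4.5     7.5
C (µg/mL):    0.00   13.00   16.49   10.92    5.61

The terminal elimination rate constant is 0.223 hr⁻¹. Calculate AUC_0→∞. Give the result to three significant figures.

Trapezoidal AUC_0→7.5:
  [0→0.5]: (0.00+13.00)/2 × 0.5 = 3.25
  [0.5→2.5]: (13.00+16.49)/2 × 2 = 29.49
  [2.5→4.5]: (16.49+10.92)/2 × 2 = 27.41
  [4.5→7.5]: (10.92+5.61)/2 × 3 = 24.795
  Sum = 84.945 µg/mL·hr
Extrapolated tail: C_last / k_e = 5.61 / 0.223 = 25.157
AUC_0→∞ = 84.945 + 25.157 = 110.102 µg/mL·hr

AUC = 110 µg/mL·hr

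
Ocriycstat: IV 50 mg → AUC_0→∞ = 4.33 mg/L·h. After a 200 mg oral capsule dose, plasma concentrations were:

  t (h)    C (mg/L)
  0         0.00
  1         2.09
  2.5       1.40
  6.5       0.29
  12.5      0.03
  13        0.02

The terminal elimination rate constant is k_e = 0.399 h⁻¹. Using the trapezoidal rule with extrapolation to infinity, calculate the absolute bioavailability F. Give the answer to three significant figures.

F = 0.466

Trapezoidal AUC_0→13 (oral capsule):
  [0→1]: (0.00+2.09)/2 × 1 = 1.045
  [1→2.5]: (2.09+1.40)/2 × 1.5 = 2.6175
  [2.5→6.5]: (1.40+0.29)/2 × 4 = 3.38
  [6.5→12.5]: (0.29+0.03)/2 × 6 = 0.96
  [12.5→13]: (0.03+0.02)/2 × 0.5 = 0.0125
  Sum = 8.015 mg/L·h
Tail: C_last/k_e = 0.02/0.399 = 0.050
AUC_0→∞ (oral capsule) = 8.015 + 0.050 = 8.065 mg/L·h
F = (AUC_ev/D_ev)/(AUC_iv/D_iv) = (8.065/200)/(4.33/50) = 0.040325/0.0866 = 0.4656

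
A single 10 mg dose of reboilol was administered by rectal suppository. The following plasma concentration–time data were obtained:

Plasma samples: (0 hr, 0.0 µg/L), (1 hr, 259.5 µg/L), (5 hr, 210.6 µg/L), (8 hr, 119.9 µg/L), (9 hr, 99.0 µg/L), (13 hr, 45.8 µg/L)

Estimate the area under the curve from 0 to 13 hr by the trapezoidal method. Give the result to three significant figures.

AUC = 1960 µg/L·hr

Trapezoidal AUC_0→13:
  [0→1]: (0.0+259.5)/2 × 1 = 129.75
  [1→5]: (259.5+210.6)/2 × 4 = 940.2
  [5→8]: (210.6+119.9)/2 × 3 = 495.75
  [8→9]: (119.9+99.0)/2 × 1 = 109.45
  [9→13]: (99.0+45.8)/2 × 4 = 289.6
  Sum = 1964.75 µg/L·hr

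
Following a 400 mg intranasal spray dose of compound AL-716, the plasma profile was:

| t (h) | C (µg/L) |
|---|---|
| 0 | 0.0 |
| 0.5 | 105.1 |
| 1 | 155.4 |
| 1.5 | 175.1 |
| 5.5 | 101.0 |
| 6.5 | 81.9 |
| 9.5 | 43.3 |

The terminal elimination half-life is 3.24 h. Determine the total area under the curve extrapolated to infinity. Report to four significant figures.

AUC = 1208 µg/L·h

Trapezoidal AUC_0→9.5:
  [0→0.5]: (0.0+105.1)/2 × 0.5 = 26.275
  [0.5→1]: (105.1+155.4)/2 × 0.5 = 65.125
  [1→1.5]: (155.4+175.1)/2 × 0.5 = 82.625
  [1.5→5.5]: (175.1+101.0)/2 × 4 = 552.2
  [5.5→6.5]: (101.0+81.9)/2 × 1 = 91.45
  [6.5→9.5]: (81.9+43.3)/2 × 3 = 187.8
  Sum = 1005.475 µg/L·h
k_e = ln2 / t½ = 0.693147 / 3.24 = 0.2139 h^-1
Extrapolated tail: C_last / k_e = 43.3 / 0.2139 = 202.431
AUC_0→∞ = 1005.475 + 202.431 = 1207.906 µg/L·h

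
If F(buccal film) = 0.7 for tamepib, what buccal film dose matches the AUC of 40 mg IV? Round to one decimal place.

For equal systemic exposure: F × D_ev = D_iv
D_ev = D_iv / F = 40 / 0.7 = 57.1429 mg

D_buccal = 57.1 mg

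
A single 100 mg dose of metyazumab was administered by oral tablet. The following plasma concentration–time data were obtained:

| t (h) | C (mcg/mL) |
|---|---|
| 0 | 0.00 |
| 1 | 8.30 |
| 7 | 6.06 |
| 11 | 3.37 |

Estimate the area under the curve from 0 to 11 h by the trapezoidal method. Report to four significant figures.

Trapezoidal AUC_0→11:
  [0→1]: (0.00+8.30)/2 × 1 = 4.15
  [1→7]: (8.30+6.06)/2 × 6 = 43.08
  [7→11]: (6.06+3.37)/2 × 4 = 18.86
  Sum = 66.09 mcg/mL·h

AUC = 66.09 mcg/mL·h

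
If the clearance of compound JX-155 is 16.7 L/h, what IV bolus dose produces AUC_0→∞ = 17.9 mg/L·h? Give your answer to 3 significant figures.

Dose = 299 mg

Dose_iv = CL × AUC_0→∞
     = 16.7 × 17.9 = 298.93 mg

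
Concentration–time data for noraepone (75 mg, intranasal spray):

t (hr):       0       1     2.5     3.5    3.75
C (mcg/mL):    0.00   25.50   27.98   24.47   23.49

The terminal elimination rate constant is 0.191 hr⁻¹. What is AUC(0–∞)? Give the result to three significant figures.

AUC = 208 mcg/mL·hr

Trapezoidal AUC_0→3.75:
  [0→1]: (0.00+25.50)/2 × 1 = 12.75
  [1→2.5]: (25.50+27.98)/2 × 1.5 = 40.11
  [2.5→3.5]: (27.98+24.47)/2 × 1 = 26.225
  [3.5→3.75]: (24.47+23.49)/2 × 0.25 = 5.995
  Sum = 85.08 mcg/mL·hr
Extrapolated tail: C_last / k_e = 23.49 / 0.191 = 122.984
AUC_0→∞ = 85.08 + 122.984 = 208.064 mcg/mL·hr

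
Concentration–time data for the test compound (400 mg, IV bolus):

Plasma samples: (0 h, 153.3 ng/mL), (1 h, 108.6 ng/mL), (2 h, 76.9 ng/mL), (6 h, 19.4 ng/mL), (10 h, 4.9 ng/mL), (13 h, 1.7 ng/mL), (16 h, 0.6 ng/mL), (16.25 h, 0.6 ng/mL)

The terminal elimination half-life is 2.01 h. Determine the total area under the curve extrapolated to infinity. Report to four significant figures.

Trapezoidal AUC_0→16.25:
  [0→1]: (153.3+108.6)/2 × 1 = 130.95
  [1→2]: (108.6+76.9)/2 × 1 = 92.75
  [2→6]: (76.9+19.4)/2 × 4 = 192.6
  [6→10]: (19.4+4.9)/2 × 4 = 48.6
  [10→13]: (4.9+1.7)/2 × 3 = 9.9
  [13→16]: (1.7+0.6)/2 × 3 = 3.45
  [16→16.25]: (0.6+0.6)/2 × 0.25 = 0.15
  Sum = 478.4 ng/mL·h
k_e = ln2 / t½ = 0.693147 / 2.01 = 0.3448 h^-1
Extrapolated tail: C_last / k_e = 0.6 / 0.3448 = 1.740
AUC_0→∞ = 478.4 + 1.740 = 480.14 ng/mL·h

AUC = 480.1 ng/mL·h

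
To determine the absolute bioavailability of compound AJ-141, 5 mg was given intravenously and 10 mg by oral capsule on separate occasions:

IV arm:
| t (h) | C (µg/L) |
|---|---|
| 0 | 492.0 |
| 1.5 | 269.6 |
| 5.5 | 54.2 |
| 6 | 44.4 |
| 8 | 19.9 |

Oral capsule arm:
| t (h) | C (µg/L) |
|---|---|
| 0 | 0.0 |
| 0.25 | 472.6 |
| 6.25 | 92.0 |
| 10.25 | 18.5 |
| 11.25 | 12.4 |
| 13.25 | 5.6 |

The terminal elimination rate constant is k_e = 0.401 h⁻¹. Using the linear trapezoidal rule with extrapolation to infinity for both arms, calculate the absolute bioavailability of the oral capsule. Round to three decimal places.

Trapezoidal AUC_0→8 (IV):
  [0→1.5]: (492.0+269.6)/2 × 1.5 = 571.2
  [1.5→5.5]: (269.6+54.2)/2 × 4 = 647.6
  [5.5→6]: (54.2+44.4)/2 × 0.5 = 24.65
  [6→8]: (44.4+19.9)/2 × 2 = 64.3
  Sum = 1307.75 µg/L·h
IV tail: 19.9/0.401 = 49.626; AUC_iv,0→∞ = 1307.75 + 49.626 = 1357.376 µg/L·h
Trapezoidal AUC_0→13.25 (oral capsule):
  [0→0.25]: (0.0+472.6)/2 × 0.25 = 59.075
  [0.25→6.25]: (472.6+92.0)/2 × 6 = 1693.8
  [6.25→10.25]: (92.0+18.5)/2 × 4 = 221.0
  [10.25→11.25]: (18.5+12.4)/2 × 1 = 15.45
  [11.25→13.25]: (12.4+5.6)/2 × 2 = 18.0
  Sum = 2007.325 µg/L·h
oral capsule tail: 5.6/0.401 = 13.965; AUC_ev,0→∞ = 2007.325 + 13.965 = 2021.29 µg/L·h
F = (AUC_ev/D_ev)/(AUC_iv/D_iv) = (2021.29/10)/(1357.376/5) = 202.129/271.4752 = 0.7446

F = 0.745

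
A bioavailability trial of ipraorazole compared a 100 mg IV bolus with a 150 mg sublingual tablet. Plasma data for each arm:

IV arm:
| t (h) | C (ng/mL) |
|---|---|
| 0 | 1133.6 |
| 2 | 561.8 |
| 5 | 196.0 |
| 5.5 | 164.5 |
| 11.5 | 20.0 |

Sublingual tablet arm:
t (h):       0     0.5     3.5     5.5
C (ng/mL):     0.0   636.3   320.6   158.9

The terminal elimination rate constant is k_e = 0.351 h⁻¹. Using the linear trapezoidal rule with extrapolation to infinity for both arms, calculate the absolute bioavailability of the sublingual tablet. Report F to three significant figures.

Trapezoidal AUC_0→11.5 (IV):
  [0→2]: (1133.6+561.8)/2 × 2 = 1695.4
  [2→5]: (561.8+196.0)/2 × 3 = 1136.7
  [5→5.5]: (196.0+164.5)/2 × 0.5 = 90.125
  [5.5→11.5]: (164.5+20.0)/2 × 6 = 553.5
  Sum = 3475.725 ng/mL·h
IV tail: 20.0/0.351 = 56.980; AUC_iv,0→∞ = 3475.725 + 56.980 = 3532.705 ng/mL·h
Trapezoidal AUC_0→5.5 (sublingual tablet):
  [0→0.5]: (0.0+636.3)/2 × 0.5 = 159.075
  [0.5→3.5]: (636.3+320.6)/2 × 3 = 1435.35
  [3.5→5.5]: (320.6+158.9)/2 × 2 = 479.5
  Sum = 2073.925 ng/mL·h
sublingual tablet tail: 158.9/0.351 = 452.707; AUC_ev,0→∞ = 2073.925 + 452.707 = 2526.632 ng/mL·h
F = (AUC_ev/D_ev)/(AUC_iv/D_iv) = (2526.632/150)/(3532.705/100) = 16.8442/35.32705 = 0.4768

F = 0.477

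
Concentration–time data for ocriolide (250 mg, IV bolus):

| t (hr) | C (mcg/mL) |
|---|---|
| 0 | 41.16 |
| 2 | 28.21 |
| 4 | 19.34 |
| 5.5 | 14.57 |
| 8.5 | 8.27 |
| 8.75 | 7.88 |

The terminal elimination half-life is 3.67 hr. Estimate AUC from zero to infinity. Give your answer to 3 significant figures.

AUC = 220 mcg/mL·hr

Trapezoidal AUC_0→8.75:
  [0→2]: (41.16+28.21)/2 × 2 = 69.37
  [2→4]: (28.21+19.34)/2 × 2 = 47.55
  [4→5.5]: (19.34+14.57)/2 × 1.5 = 25.4325
  [5.5→8.5]: (14.57+8.27)/2 × 3 = 34.26
  [8.5→8.75]: (8.27+7.88)/2 × 0.25 = 2.01875
  Sum = 178.63125 mcg/mL·hr
k_e = ln2 / t½ = 0.693147 / 3.67 = 0.1889 hr^-1
Extrapolated tail: C_last / k_e = 7.88 / 0.1889 = 41.715
AUC_0→∞ = 178.63125 + 41.715 = 220.34625 mcg/mL·hr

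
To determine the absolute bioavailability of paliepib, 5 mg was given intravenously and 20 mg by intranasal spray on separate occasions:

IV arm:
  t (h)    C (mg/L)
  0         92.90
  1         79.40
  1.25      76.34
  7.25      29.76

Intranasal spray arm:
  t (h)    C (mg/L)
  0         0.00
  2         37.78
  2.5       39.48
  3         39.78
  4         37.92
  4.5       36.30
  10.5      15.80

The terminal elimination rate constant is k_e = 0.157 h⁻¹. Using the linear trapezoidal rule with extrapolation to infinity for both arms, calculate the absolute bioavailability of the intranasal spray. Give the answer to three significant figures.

F = 0.159

Trapezoidal AUC_0→7.25 (IV):
  [0→1]: (92.90+79.40)/2 × 1 = 86.15
  [1→1.25]: (79.40+76.34)/2 × 0.25 = 19.4675
  [1.25→7.25]: (76.34+29.76)/2 × 6 = 318.3
  Sum = 423.9175 mg/L·h
IV tail: 29.76/0.157 = 189.554; AUC_iv,0→∞ = 423.9175 + 189.554 = 613.4715 mg/L·h
Trapezoidal AUC_0→10.5 (intranasal spray):
  [0→2]: (0.00+37.78)/2 × 2 = 37.78
  [2→2.5]: (37.78+39.48)/2 × 0.5 = 19.315
  [2.5→3]: (39.48+39.78)/2 × 0.5 = 19.815
  [3→4]: (39.78+37.92)/2 × 1 = 38.85
  [4→4.5]: (37.92+36.30)/2 × 0.5 = 18.555
  [4.5→10.5]: (36.30+15.80)/2 × 6 = 156.3
  Sum = 290.615 mg/L·h
intranasal spray tail: 15.80/0.157 = 100.637; AUC_ev,0→∞ = 290.615 + 100.637 = 391.252 mg/L·h
F = (AUC_ev/D_ev)/(AUC_iv/D_iv) = (391.252/20)/(613.4715/5) = 19.5626/122.6943 = 0.1594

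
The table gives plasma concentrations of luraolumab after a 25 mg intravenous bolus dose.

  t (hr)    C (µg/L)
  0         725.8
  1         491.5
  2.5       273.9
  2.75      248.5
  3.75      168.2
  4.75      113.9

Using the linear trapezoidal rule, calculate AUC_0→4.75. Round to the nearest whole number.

Trapezoidal AUC_0→4.75:
  [0→1]: (725.8+491.5)/2 × 1 = 608.65
  [1→2.5]: (491.5+273.9)/2 × 1.5 = 574.05
  [2.5→2.75]: (273.9+248.5)/2 × 0.25 = 65.3
  [2.75→3.75]: (248.5+168.2)/2 × 1 = 208.35
  [3.75→4.75]: (168.2+113.9)/2 × 1 = 141.05
  Sum = 1597.4 µg/L·hr

AUC = 1597 µg/L·hr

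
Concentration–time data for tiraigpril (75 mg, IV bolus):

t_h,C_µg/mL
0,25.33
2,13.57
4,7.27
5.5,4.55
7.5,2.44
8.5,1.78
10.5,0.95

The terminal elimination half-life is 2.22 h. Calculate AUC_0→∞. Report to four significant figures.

AUC = 83.48 µg/mL·h

Trapezoidal AUC_0→10.5:
  [0→2]: (25.33+13.57)/2 × 2 = 38.9
  [2→4]: (13.57+7.27)/2 × 2 = 20.84
  [4→5.5]: (7.27+4.55)/2 × 1.5 = 8.865
  [5.5→7.5]: (4.55+2.44)/2 × 2 = 6.99
  [7.5→8.5]: (2.44+1.78)/2 × 1 = 2.11
  [8.5→10.5]: (1.78+0.95)/2 × 2 = 2.73
  Sum = 80.435 µg/mL·h
k_e = ln2 / t½ = 0.693147 / 2.22 = 0.3122 h^-1
Extrapolated tail: C_last / k_e = 0.95 / 0.3122 = 3.043
AUC_0→∞ = 80.435 + 3.043 = 83.478 µg/mL·h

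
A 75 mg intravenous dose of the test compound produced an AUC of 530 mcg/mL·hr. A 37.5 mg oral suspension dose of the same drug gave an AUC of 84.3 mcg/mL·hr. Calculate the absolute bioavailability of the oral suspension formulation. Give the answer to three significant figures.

F = (AUC_ev / D_ev) / (AUC_iv / D_iv)
  = (84.3/37.5) / (530/75)
  = 2.248 / 7.06667 = 0.3181

F = 0.318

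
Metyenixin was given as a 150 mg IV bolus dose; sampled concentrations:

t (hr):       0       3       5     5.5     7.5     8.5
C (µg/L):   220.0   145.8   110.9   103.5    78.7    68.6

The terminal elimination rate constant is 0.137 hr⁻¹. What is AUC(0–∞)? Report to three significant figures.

Trapezoidal AUC_0→8.5:
  [0→3]: (220.0+145.8)/2 × 3 = 548.7
  [3→5]: (145.8+110.9)/2 × 2 = 256.7
  [5→5.5]: (110.9+103.5)/2 × 0.5 = 53.6
  [5.5→7.5]: (103.5+78.7)/2 × 2 = 182.2
  [7.5→8.5]: (78.7+68.6)/2 × 1 = 73.65
  Sum = 1114.85 µg/L·hr
Extrapolated tail: C_last / k_e = 68.6 / 0.137 = 500.730
AUC_0→∞ = 1114.85 + 500.730 = 1615.58 µg/L·hr

AUC = 1620 µg/L·hr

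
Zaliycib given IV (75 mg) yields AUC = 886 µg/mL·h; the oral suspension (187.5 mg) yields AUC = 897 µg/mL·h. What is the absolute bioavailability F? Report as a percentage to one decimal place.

F = 40.5%

F = (AUC_ev / D_ev) / (AUC_iv / D_iv)
  = (897/187.5) / (886/75)
  = 4.784 / 11.8133 = 0.4050
  = 40.50%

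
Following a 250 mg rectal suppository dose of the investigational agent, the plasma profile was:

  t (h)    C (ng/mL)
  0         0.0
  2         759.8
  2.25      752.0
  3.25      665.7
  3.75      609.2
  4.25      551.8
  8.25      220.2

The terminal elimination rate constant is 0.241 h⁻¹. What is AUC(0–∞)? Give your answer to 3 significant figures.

Trapezoidal AUC_0→8.25:
  [0→2]: (0.0+759.8)/2 × 2 = 759.8
  [2→2.25]: (759.8+752.0)/2 × 0.25 = 188.975
  [2.25→3.25]: (752.0+665.7)/2 × 1 = 708.85
  [3.25→3.75]: (665.7+609.2)/2 × 0.5 = 318.725
  [3.75→4.25]: (609.2+551.8)/2 × 0.5 = 290.25
  [4.25→8.25]: (551.8+220.2)/2 × 4 = 1544.0
  Sum = 3810.6 ng/mL·h
Extrapolated tail: C_last / k_e = 220.2 / 0.241 = 913.693
AUC_0→∞ = 3810.6 + 913.693 = 4724.293 ng/mL·h

AUC = 4720 ng/mL·h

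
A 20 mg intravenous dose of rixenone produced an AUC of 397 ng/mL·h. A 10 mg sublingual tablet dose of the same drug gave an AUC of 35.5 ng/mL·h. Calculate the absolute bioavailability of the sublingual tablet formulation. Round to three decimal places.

F = (AUC_ev / D_ev) / (AUC_iv / D_iv)
  = (35.5/10) / (397/20)
  = 3.55 / 19.85 = 0.1788

F = 0.179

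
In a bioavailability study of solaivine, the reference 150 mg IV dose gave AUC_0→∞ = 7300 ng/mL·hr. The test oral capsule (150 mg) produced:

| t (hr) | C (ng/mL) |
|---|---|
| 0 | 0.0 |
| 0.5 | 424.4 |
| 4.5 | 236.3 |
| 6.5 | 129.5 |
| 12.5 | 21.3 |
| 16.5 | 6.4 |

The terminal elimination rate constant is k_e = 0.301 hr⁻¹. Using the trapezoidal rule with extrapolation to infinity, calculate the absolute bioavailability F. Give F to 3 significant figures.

Trapezoidal AUC_0→16.5 (oral capsule):
  [0→0.5]: (0.0+424.4)/2 × 0.5 = 106.1
  [0.5→4.5]: (424.4+236.3)/2 × 4 = 1321.4
  [4.5→6.5]: (236.3+129.5)/2 × 2 = 365.8
  [6.5→12.5]: (129.5+21.3)/2 × 6 = 452.4
  [12.5→16.5]: (21.3+6.4)/2 × 4 = 55.4
  Sum = 2301.1 ng/mL·hr
Tail: C_last/k_e = 6.4/0.301 = 21.262
AUC_0→∞ (oral capsule) = 2301.1 + 21.262 = 2322.362 ng/mL·hr
F = (AUC_ev/D_ev)/(AUC_iv/D_iv) = (2322.362/150)/(7300/150) = 15.4824/48.6667 = 0.3181

F = 0.318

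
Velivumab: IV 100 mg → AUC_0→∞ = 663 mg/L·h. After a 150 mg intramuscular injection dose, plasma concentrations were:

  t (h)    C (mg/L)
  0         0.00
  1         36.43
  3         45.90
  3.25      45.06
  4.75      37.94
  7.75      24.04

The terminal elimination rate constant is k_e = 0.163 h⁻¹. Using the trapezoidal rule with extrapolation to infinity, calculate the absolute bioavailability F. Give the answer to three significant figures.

Trapezoidal AUC_0→7.75 (intramuscular injection):
  [0→1]: (0.00+36.43)/2 × 1 = 18.215
  [1→3]: (36.43+45.90)/2 × 2 = 82.33
  [3→3.25]: (45.90+45.06)/2 × 0.25 = 11.37
  [3.25→4.75]: (45.06+37.94)/2 × 1.5 = 62.25
  [4.75→7.75]: (37.94+24.04)/2 × 3 = 92.97
  Sum = 267.135 mg/L·h
Tail: C_last/k_e = 24.04/0.163 = 147.485
AUC_0→∞ (intramuscular injection) = 267.135 + 147.485 = 414.62 mg/L·h
F = (AUC_ev/D_ev)/(AUC_iv/D_iv) = (414.62/150)/(663/100) = 2.76413/6.63 = 0.4169

F = 0.417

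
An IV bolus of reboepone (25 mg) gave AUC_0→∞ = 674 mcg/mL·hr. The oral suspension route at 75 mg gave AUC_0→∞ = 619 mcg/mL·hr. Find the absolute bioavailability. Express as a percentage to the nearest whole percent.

F = (AUC_ev / D_ev) / (AUC_iv / D_iv)
  = (619/75) / (674/25)
  = 8.25333 / 26.96 = 0.3061
  = 30.61%

F = 31%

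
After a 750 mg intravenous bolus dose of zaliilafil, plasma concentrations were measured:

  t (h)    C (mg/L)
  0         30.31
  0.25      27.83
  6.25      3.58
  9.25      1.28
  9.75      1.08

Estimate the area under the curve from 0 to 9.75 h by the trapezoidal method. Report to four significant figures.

Trapezoidal AUC_0→9.75:
  [0→0.25]: (30.31+27.83)/2 × 0.25 = 7.2675
  [0.25→6.25]: (27.83+3.58)/2 × 6 = 94.23
  [6.25→9.25]: (3.58+1.28)/2 × 3 = 7.29
  [9.25→9.75]: (1.28+1.08)/2 × 0.5 = 0.59
  Sum = 109.3775 mg/L·h

AUC = 109.4 mg/L·h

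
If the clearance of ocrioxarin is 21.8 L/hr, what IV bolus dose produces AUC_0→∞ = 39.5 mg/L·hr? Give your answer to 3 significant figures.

Dose_iv = CL × AUC_0→∞
     = 21.8 × 39.5 = 861.1 mg

Dose = 861 mg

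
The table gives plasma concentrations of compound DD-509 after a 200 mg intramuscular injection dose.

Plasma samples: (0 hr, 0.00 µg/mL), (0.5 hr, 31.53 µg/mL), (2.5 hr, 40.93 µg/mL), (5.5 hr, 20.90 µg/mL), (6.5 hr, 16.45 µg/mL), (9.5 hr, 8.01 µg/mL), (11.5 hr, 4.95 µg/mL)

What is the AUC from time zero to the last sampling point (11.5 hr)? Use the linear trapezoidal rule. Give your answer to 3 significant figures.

AUC = 241 µg/mL·hr

Trapezoidal AUC_0→11.5:
  [0→0.5]: (0.00+31.53)/2 × 0.5 = 7.8825
  [0.5→2.5]: (31.53+40.93)/2 × 2 = 72.46
  [2.5→5.5]: (40.93+20.90)/2 × 3 = 92.745
  [5.5→6.5]: (20.90+16.45)/2 × 1 = 18.675
  [6.5→9.5]: (16.45+8.01)/2 × 3 = 36.69
  [9.5→11.5]: (8.01+4.95)/2 × 2 = 12.96
  Sum = 241.4125 µg/mL·hr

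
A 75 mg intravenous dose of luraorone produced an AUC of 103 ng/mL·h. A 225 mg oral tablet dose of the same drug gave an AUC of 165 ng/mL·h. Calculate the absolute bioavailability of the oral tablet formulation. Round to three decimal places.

F = 0.534

F = (AUC_ev / D_ev) / (AUC_iv / D_iv)
  = (165/225) / (103/75)
  = 0.733333 / 1.37333 = 0.5340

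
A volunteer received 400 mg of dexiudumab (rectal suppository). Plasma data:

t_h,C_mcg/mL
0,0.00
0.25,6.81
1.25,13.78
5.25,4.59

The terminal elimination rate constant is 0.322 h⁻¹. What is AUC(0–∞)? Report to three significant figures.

Trapezoidal AUC_0→5.25:
  [0→0.25]: (0.00+6.81)/2 × 0.25 = 0.85125
  [0.25→1.25]: (6.81+13.78)/2 × 1 = 10.295
  [1.25→5.25]: (13.78+4.59)/2 × 4 = 36.74
  Sum = 47.88625 mcg/mL·h
Extrapolated tail: C_last / k_e = 4.59 / 0.322 = 14.255
AUC_0→∞ = 47.88625 + 14.255 = 62.14125 mcg/mL·h

AUC = 62.1 mcg/mL·h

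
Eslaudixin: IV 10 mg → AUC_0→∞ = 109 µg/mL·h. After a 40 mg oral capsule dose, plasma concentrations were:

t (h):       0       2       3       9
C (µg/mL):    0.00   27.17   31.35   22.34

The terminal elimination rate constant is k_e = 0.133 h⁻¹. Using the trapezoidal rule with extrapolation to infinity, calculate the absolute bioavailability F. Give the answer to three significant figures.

Trapezoidal AUC_0→9 (oral capsule):
  [0→2]: (0.00+27.17)/2 × 2 = 27.17
  [2→3]: (27.17+31.35)/2 × 1 = 29.26
  [3→9]: (31.35+22.34)/2 × 6 = 161.07
  Sum = 217.5 µg/mL·h
Tail: C_last/k_e = 22.34/0.133 = 167.970
AUC_0→∞ (oral capsule) = 217.5 + 167.970 = 385.47 µg/mL·h
F = (AUC_ev/D_ev)/(AUC_iv/D_iv) = (385.47/40)/(109/10) = 9.63675/10.9 = 0.8841

F = 0.884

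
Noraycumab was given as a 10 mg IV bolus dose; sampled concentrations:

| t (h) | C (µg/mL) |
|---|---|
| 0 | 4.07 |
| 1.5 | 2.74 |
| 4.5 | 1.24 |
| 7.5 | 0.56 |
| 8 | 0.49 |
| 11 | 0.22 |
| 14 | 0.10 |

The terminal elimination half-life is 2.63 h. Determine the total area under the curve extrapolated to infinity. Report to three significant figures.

AUC = 16.0 µg/mL·h

Trapezoidal AUC_0→14:
  [0→1.5]: (4.07+2.74)/2 × 1.5 = 5.1075
  [1.5→4.5]: (2.74+1.24)/2 × 3 = 5.97
  [4.5→7.5]: (1.24+0.56)/2 × 3 = 2.7
  [7.5→8]: (0.56+0.49)/2 × 0.5 = 0.2625
  [8→11]: (0.49+0.22)/2 × 3 = 1.065
  [11→14]: (0.22+0.10)/2 × 3 = 0.48
  Sum = 15.585 µg/mL·h
k_e = ln2 / t½ = 0.693147 / 2.63 = 0.2636 h^-1
Extrapolated tail: C_last / k_e = 0.10 / 0.2636 = 0.379
AUC_0→∞ = 15.585 + 0.379 = 15.964 µg/mL·h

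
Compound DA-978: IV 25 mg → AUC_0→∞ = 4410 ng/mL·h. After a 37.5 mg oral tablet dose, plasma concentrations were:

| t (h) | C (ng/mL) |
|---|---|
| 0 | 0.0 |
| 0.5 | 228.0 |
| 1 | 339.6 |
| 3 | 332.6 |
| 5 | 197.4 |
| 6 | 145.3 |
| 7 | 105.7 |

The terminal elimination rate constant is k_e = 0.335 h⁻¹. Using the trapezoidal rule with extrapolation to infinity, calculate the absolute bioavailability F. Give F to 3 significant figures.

F = 0.304

Trapezoidal AUC_0→7 (oral tablet):
  [0→0.5]: (0.0+228.0)/2 × 0.5 = 57.0
  [0.5→1]: (228.0+339.6)/2 × 0.5 = 141.9
  [1→3]: (339.6+332.6)/2 × 2 = 672.2
  [3→5]: (332.6+197.4)/2 × 2 = 530.0
  [5→6]: (197.4+145.3)/2 × 1 = 171.35
  [6→7]: (145.3+105.7)/2 × 1 = 125.5
  Sum = 1697.95 ng/mL·h
Tail: C_last/k_e = 105.7/0.335 = 315.522
AUC_0→∞ (oral tablet) = 1697.95 + 315.522 = 2013.472 ng/mL·h
F = (AUC_ev/D_ev)/(AUC_iv/D_iv) = (2013.472/37.5)/(4410/25) = 53.6926/176.4 = 0.3044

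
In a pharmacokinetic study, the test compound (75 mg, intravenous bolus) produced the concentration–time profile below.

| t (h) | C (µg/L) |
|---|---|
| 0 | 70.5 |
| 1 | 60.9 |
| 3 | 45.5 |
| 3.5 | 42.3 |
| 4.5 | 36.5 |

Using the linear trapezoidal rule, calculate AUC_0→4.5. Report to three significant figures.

AUC = 233 µg/L·h

Trapezoidal AUC_0→4.5:
  [0→1]: (70.5+60.9)/2 × 1 = 65.7
  [1→3]: (60.9+45.5)/2 × 2 = 106.4
  [3→3.5]: (45.5+42.3)/2 × 0.5 = 21.95
  [3.5→4.5]: (42.3+36.5)/2 × 1 = 39.4
  Sum = 233.45 µg/L·h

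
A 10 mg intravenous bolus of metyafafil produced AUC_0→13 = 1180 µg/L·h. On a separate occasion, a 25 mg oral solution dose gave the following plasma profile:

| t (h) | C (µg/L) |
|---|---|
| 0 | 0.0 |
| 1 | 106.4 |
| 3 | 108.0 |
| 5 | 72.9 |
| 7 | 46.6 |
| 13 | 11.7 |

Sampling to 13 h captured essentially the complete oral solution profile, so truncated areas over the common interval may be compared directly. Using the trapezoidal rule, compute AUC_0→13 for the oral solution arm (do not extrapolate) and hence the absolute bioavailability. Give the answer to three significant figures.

Trapezoidal AUC_0→13 (oral solution):
  [0→1]: (0.0+106.4)/2 × 1 = 53.2
  [1→3]: (106.4+108.0)/2 × 2 = 214.4
  [3→5]: (108.0+72.9)/2 × 2 = 180.9
  [5→7]: (72.9+46.6)/2 × 2 = 119.5
  [7→13]: (46.6+11.7)/2 × 6 = 174.9
  Sum = 742.9 µg/L·h
F = (AUC_ev/D_ev)/(AUC_iv/D_iv) = (742.9/25)/(1180/10) = 29.716/118 = 0.2518

F = 0.252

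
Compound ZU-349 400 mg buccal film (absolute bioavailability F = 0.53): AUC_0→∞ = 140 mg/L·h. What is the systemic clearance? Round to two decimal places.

CL = 1.51 L/h

CL = F × Dose / AUC_0→∞
   = 0.53 × 400 / 140 = 1.51429 L/h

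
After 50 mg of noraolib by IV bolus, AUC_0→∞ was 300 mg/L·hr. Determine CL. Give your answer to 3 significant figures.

CL = 0.167 L/hr

CL = Dose_iv / AUC_0→∞
   = 50 / 300 = 0.166667 L/hr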